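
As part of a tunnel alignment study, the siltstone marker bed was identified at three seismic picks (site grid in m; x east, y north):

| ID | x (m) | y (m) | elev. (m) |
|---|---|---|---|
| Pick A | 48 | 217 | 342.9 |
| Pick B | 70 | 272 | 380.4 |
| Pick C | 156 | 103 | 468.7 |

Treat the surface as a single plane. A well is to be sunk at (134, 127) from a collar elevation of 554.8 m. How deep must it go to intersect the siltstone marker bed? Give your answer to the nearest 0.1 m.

Let the plane be z = a·x + b·y + c.
Pick B−Pick A: 22a + 55b = 37.5;  Pick C−Pick A: 108a − 114b = 125.8.
Solving gives a = 1.32505, b = 0.15180.
Then c = 342.9 − a·48 − b·217 = 246.36.
At (134, 127): z_contact = 177.56 + 19.28 + 246.36 = 443.19 m.
Depth below ground = 554.8 − 443.19 = 111.6 m.

111.6 m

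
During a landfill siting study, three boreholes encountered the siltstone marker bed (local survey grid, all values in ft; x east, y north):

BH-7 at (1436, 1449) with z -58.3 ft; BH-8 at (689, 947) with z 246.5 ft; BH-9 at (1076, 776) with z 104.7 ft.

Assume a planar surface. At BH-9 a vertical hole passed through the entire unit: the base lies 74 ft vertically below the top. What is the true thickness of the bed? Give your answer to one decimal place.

Two edge vectors: BH-7→BH-8 = (-747, -502, 304.8), BH-7→BH-9 = (-360, -673, 163).
Normal n = (BH-7→BH-8) × (BH-7→BH-9) = (123304.4, 12033, 322011).
So ∂z/∂x = −n_x/n_z = −0.38292 and ∂z/∂y = −n_y/n_z = −0.03737.
|∇z| = √(a²+b²) = 0.38474, so dip δ = arctan(0.38474) = 21.04°.
True thickness = vertical thickness × cos δ = 74 × cos 21.04° = 69.1 ft.

69.1 ft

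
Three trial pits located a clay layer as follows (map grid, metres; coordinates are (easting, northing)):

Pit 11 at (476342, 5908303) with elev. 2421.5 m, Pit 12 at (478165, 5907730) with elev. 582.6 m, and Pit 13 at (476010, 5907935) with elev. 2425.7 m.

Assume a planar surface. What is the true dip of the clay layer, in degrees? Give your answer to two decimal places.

Let the plane be z = a·E + b·N + c.
Pit 12−Pit 11: 1823a − 573b = −1838.9;  Pit 13−Pit 11: −332a − 368b = 4.2.
Solving gives a = −0.78867, b = 0.70010.
Gradient magnitude |∇z| = √(a² + b²) = √(0.62200 + 0.49014) = 1.05458.
True dip = arctan(1.05458) = 46.52°, dipping toward SE (azimuth ≈ 132°).

46.52°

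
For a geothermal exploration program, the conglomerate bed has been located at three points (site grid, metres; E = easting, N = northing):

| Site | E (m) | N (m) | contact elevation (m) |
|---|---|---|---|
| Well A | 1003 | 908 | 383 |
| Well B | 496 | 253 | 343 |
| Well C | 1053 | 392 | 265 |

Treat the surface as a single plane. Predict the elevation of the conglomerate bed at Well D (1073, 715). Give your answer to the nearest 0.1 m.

329.0 m

Two edge vectors: Well A→Well B = (-507, -655, -40), Well A→Well C = (50, -516, -118).
Normal n = (Well A→Well B) × (Well A→Well C) = (56650, -61826, 294362).
So ∂z/∂E = −n_x/n_z = −0.192450 and ∂z/∂N = −n_y/n_z = 0.210034.
Intercept c from Well A: 383 + 193.03 − 190.71 = 385.32.
At (1073, 715): z = −206.5 + 150.2 + 385.32 = 329.0 m.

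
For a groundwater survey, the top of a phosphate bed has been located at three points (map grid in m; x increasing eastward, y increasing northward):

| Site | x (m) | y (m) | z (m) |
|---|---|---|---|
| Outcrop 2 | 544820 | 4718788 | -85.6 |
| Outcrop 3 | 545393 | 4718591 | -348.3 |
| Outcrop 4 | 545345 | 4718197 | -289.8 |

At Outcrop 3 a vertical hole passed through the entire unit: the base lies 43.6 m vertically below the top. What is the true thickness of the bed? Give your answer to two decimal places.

Let the plane be z = a·x + b·y + c.
Outcrop 3−Outcrop 2: 573a − 197b = −262.7;  Outcrop 4−Outcrop 2: 525a − 591b = −204.2.
Solving gives a = −0.48903, b = −0.08890.
|∇z| = √(a²+b²) = 0.49704, so dip δ = arctan(0.49704) = 26.43°.
True thickness = vertical thickness × cos δ = 43.6 × cos 26.43° = 39.04 m.

39.04 m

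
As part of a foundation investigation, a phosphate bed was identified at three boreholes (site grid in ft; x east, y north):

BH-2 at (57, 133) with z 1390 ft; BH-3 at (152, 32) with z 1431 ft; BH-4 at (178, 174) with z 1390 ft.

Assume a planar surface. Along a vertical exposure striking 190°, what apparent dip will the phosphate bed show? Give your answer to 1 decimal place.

15.9°

Let the plane be z = a·x + b·y + c.
BH-3−BH-2: 95a − 101b = 41;  BH-4−BH-2: 121a + 41b = 0.
Solving gives a = 0.10431, b = −0.30783.
Unit vector along 190° is (sin 190°, cos 190°) = (-0.1736, -0.9848).
Slope in that direction = a·(-0.1736) + b·(-0.9848) = 0.28504.
Apparent dip = arctan|0.28504| = 15.9° (true dip is 18.0°, so apparent ≤ true as expected).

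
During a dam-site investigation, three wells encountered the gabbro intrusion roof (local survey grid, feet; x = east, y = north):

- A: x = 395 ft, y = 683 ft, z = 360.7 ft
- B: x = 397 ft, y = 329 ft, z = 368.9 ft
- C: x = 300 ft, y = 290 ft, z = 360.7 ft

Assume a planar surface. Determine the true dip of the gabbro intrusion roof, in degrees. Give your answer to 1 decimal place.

5.5°

Let the plane be z = a·x + b·y + c.
B−A: 2a − 354b = 8.2;  C−A: −95a − 393b = 0.
Solving gives a = 0.09364, b = −0.02263.
Gradient magnitude |∇z| = √(a² + b²) = √(0.00877 + 0.00051) = 0.09633.
True dip = arctan(0.09633) = 5.5°, dipping toward WNW (azimuth ≈ 284°).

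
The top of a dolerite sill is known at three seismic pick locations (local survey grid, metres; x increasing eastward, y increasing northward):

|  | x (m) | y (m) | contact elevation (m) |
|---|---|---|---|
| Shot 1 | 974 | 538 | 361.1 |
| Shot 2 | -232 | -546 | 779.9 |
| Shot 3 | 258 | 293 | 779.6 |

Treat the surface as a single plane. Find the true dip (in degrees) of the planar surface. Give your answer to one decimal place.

Two edge vectors: Shot 1→Shot 2 = (-1206, -1084, 418.8), Shot 1→Shot 3 = (-716, -245, 418.5).
Normal n = (Shot 1→Shot 2) × (Shot 1→Shot 3) = (-351048, 204850.2, -480674).
So ∂z/∂x = −n_x/n_z = −0.73032 and ∂z/∂y = −n_y/n_z = 0.42617.
Gradient magnitude |∇z| = √(a² + b²) = √(0.53337 + 0.18162) = 0.84558.
True dip = arctan(0.84558) = 40.2°, dipping toward ESE (azimuth ≈ 120°).

40.2°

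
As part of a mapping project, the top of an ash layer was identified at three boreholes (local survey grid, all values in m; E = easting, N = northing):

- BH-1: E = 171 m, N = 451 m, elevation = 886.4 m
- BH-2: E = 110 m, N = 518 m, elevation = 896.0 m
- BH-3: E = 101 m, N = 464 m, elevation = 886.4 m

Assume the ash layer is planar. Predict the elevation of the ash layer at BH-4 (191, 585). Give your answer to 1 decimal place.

910.1 m

Two edge vectors: BH-1→BH-2 = (-61, 67, 9.6), BH-1→BH-3 = (-70, 13, 0).
Normal n = (BH-1→BH-2) × (BH-1→BH-3) = (-124.8, -672, 3897).
So ∂z/∂E = −n_x/n_z = 0.03202 and ∂z/∂N = −n_y/n_z = 0.17244.
Intercept c from BH-1: 886.4 − 5.48 − 77.77 = 803.15.
At (191, 585): z = 6.1 + 100.9 + 803.15 = 910.1 m.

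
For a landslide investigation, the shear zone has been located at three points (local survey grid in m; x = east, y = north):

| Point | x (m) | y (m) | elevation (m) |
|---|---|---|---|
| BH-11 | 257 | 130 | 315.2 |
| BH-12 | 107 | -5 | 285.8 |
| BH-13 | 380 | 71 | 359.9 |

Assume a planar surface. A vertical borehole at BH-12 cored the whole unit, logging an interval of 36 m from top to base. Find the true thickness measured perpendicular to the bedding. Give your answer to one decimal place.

34.2 m

Let the plane be z = a·x + b·y + c.
BH-12−BH-11: −150a − 135b = −29.4;  BH-13−BH-11: 123a − 59b = 44.7.
Solving gives a = 0.30521, b = −0.12134.
|∇z| = √(a²+b²) = 0.32845, so dip δ = arctan(0.32845) = 18.18°.
True thickness = vertical thickness × cos δ = 36 × cos 18.18° = 34.2 m.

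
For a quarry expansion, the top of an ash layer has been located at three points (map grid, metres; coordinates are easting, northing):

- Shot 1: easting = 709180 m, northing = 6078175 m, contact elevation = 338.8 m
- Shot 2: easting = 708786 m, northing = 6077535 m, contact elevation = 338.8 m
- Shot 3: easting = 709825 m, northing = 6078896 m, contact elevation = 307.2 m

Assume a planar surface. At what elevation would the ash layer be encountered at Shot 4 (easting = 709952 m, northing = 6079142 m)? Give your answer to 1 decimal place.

Let the plane be z = a·easting + b·northing + c.
Shot 2−Shot 1: −394a − 640b = 0;  Shot 3−Shot 1: 645a + 721b = −31.6.
Solving gives a = −0.157108898, b = 0.096720165.
Then c = 338.8 − a·709180 − b·6078175 = −476124.80.
At (709952, 6079142): z = −111539.8 + 587975.6 − 476124.80 = 311.0 m.

311.0 m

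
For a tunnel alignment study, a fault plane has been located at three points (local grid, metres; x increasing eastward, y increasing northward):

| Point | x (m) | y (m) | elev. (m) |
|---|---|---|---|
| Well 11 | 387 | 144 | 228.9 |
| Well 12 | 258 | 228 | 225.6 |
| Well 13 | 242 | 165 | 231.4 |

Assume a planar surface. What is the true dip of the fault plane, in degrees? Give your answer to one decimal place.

Let the plane be z = a·x + b·y + c.
Well 12−Well 11: −129a + 84b = −3.3;  Well 13−Well 11: −145a + 21b = 2.5.
Solving gives a = −0.02949, b = −0.08457.
Gradient magnitude |∇z| = √(a² + b²) = √(0.00087 + 0.00715) = 0.08957.
True dip = arctan(0.08957) = 5.1°, dipping toward NNE (azimuth ≈ 019°).

5.1°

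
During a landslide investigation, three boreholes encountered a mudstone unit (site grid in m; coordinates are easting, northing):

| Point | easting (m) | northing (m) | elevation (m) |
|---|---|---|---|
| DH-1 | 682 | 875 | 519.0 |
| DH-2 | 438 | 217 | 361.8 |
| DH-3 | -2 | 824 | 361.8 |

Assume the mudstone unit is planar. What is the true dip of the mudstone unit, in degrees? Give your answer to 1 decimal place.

Let the plane be z = a·easting + b·northing + c.
DH-2−DH-1: −244a − 658b = −157.2;  DH-3−DH-1: −684a − 51b = −157.2.
Solving gives a = 0.21804, b = 0.15805.
Gradient magnitude |∇z| = √(a² + b²) = √(0.04754 + 0.02498) = 0.26930.
True dip = arctan(0.26930) = 15.1°, dipping toward SW (azimuth ≈ 234°).

15.1°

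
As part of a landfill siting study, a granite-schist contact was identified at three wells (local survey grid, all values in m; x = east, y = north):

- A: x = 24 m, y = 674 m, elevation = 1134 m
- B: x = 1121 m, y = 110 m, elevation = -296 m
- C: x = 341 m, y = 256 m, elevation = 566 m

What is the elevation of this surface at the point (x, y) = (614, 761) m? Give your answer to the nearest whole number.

602 m

Let the plane be z = a·x + b·y + c.
B−A: 1097a − 564b = −1430;  C−A: 317a − 418b = −568.
Solving gives a = −0.99153, b = 0.60690.
Then c = 1134 − a·24 − b·674 = 748.74.
At (614, 761): z = −608.8 + 461.9 + 748.74 = 601.8 m.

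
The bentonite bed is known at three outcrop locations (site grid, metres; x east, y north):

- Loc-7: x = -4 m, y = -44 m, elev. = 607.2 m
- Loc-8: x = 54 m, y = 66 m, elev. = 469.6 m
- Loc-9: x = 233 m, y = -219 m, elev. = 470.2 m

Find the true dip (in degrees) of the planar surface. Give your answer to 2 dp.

Two edge vectors: Loc-7→Loc-8 = (58, 110, -137.6), Loc-7→Loc-9 = (237, -175, -137).
Normal n = (Loc-7→Loc-8) × (Loc-7→Loc-9) = (-39150, -24665.2, -36220).
So ∂z/∂x = −n_x/n_z = −1.08089 and ∂z/∂y = −n_y/n_z = −0.68098.
Gradient magnitude |∇z| = √(a² + b²) = √(1.16833 + 0.46374) = 1.27753.
True dip = arctan(1.27753) = 51.95°, dipping toward ENE (azimuth ≈ 058°).

51.95°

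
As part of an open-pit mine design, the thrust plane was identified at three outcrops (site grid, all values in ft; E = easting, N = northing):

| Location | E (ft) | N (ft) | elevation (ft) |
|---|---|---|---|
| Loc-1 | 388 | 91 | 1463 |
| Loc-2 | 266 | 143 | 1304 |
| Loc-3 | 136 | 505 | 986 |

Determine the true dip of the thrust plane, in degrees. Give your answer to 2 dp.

50.17°

Let the plane be z = a·E + b·N + c.
Loc-2−Loc-1: −122a + 52b = −159;  Loc-3−Loc-1: −252a + 414b = −477.
Solving gives a = 1.09673, b = −0.48460.
Gradient magnitude |∇z| = √(a² + b²) = √(1.20281 + 0.23484) = 1.19902.
True dip = arctan(1.19902) = 50.17°, dipping toward WNW (azimuth ≈ 294°).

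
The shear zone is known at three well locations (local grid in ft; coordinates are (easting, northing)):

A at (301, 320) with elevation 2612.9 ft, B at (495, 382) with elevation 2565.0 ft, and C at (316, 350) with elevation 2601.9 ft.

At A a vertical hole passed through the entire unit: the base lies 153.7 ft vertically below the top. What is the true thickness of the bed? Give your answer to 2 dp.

146.04 ft

Let the plane be z = a·E + b·N + c.
B−A: 194a + 62b = −47.9;  C−A: 15a + 30b = −11.
Solving gives a = −0.15440, b = −0.28947.
|∇z| = √(a²+b²) = 0.32807, so dip δ = arctan(0.32807) = 18.16°.
True thickness = vertical thickness × cos δ = 153.7 × cos 18.16° = 146.04 ft.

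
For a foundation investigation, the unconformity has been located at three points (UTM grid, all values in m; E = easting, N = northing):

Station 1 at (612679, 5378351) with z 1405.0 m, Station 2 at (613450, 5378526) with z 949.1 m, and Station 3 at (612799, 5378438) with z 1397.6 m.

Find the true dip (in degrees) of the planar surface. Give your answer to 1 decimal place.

Let the plane be z = a·E + b·N + c.
Station 2−Station 1: 771a + 175b = −455.9;  Station 3−Station 1: 120a + 87b = −7.4.
Solving gives a = −0.83270, b = 1.06349.
Gradient magnitude |∇z| = √(a² + b²) = √(0.69339 + 1.13102) = 1.35071.
True dip = arctan(1.35071) = 53.5°, dipping toward SE (azimuth ≈ 142°).

53.5°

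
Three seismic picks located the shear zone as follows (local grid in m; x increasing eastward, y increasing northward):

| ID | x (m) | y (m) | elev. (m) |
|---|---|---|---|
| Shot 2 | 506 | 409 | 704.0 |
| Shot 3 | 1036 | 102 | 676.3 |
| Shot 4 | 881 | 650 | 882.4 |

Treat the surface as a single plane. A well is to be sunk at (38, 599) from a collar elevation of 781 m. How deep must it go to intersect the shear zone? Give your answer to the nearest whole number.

88 m

Let the plane be z = a·x + b·y + c.
Shot 3−Shot 2: 530a − 307b = −27.7;  Shot 4−Shot 2: 375a + 241b = 178.4.
Solving gives a = 0.19803, b = 0.43211.
Then c = 704 − a·506 − b·409 = 427.06.
At (38, 599): z_contact = 7.5 + 258.8 + 427.06 = 693.4 m.
Depth below ground = 781 − 693.4 = 88 m.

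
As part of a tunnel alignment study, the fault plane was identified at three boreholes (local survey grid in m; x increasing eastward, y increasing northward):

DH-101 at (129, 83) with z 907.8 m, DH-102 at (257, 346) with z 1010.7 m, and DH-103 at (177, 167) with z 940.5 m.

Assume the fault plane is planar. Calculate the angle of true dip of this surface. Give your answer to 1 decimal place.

Two edge vectors: DH-101→DH-102 = (128, 263, 102.9), DH-101→DH-103 = (48, 84, 32.7).
Normal n = (DH-101→DH-102) × (DH-101→DH-103) = (-43.5, 753.6, -1872).
So ∂z/∂x = −n_x/n_z = −0.02324 and ∂z/∂y = −n_y/n_z = 0.40256.
Gradient magnitude |∇z| = √(a² + b²) = √(0.00054 + 0.16206) = 0.40323.
True dip = arctan(0.40323) = 22.0°, dipping toward S (azimuth ≈ 177°).

22.0°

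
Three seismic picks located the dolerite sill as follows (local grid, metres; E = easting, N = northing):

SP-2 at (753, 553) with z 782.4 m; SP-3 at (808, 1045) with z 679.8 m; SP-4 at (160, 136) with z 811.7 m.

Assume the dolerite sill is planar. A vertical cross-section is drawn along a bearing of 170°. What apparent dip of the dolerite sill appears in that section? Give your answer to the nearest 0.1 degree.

13.2°

Let the plane be z = a·E + b·N + c.
SP-3−SP-2: 55a + 492b = −102.6;  SP-4−SP-2: −593a − 417b = 29.3.
Solving gives a = 0.10553, b = −0.22033.
Unit vector along 170° is (sin 170°, cos 170°) = (0.1736, -0.9848).
Slope in that direction = a·(0.1736) + b·(-0.9848) = 0.23531.
Apparent dip = arctan|0.23531| = 13.2° (true dip is 13.7°, so apparent ≤ true as expected).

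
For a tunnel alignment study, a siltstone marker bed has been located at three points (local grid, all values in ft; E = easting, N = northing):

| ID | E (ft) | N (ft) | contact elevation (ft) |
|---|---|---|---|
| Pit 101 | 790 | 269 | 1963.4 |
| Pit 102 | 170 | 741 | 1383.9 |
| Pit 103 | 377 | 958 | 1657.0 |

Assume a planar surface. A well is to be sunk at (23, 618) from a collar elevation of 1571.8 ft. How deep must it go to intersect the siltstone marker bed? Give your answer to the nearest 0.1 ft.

Let the plane be z = a·E + b·N + c.
Pit 102−Pit 101: −620a + 472b = −579.5;  Pit 103−Pit 101: −413a + 689b = −306.4.
Solving gives a = 1.09650, b = 0.21256.
Then c = 1963.4 − a·790 − b·269 = 1039.99.
At (23, 618): z_contact = 25.22 + 131.36 + 1039.99 = 1196.57 ft.
Depth below ground = 1571.8 − 1196.57 = 375.2 ft.

375.2 ft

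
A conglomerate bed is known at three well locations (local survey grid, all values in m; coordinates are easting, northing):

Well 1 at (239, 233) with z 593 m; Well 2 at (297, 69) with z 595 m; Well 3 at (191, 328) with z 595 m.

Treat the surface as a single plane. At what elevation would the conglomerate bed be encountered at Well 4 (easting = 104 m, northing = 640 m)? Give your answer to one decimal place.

586.1 m

Let the plane be z = a·easting + b·northing + c.
Well 2−Well 1: 58a − 164b = 2;  Well 3−Well 1: −48a + 95b = 2.
Solving gives a = −0.21931, b = −0.08975.
Then c = 593 − a·239 − b·233 = 666.33.
At (104, 640): z = −22.8 − 57.4 + 666.33 = 586.1 m.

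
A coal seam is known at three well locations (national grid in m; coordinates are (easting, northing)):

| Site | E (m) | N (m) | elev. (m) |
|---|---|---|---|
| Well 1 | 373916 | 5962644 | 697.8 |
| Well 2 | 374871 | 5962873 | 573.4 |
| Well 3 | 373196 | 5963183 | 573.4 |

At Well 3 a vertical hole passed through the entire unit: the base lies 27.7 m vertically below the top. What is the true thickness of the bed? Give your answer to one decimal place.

Two edge vectors: Well 1→Well 2 = (955, 229, -124.4), Well 1→Well 3 = (-720, 539, -124.4).
Normal n = (Well 1→Well 2) × (Well 1→Well 3) = (38564, 208370, 679625).
So ∂z/∂E = −n_x/n_z = −0.05674 and ∂z/∂N = −n_y/n_z = −0.30660.
|∇z| = √(a²+b²) = 0.31180, so dip δ = arctan(0.31180) = 17.32°.
True thickness = vertical thickness × cos δ = 27.7 × cos 17.32° = 26.4 m.

26.4 m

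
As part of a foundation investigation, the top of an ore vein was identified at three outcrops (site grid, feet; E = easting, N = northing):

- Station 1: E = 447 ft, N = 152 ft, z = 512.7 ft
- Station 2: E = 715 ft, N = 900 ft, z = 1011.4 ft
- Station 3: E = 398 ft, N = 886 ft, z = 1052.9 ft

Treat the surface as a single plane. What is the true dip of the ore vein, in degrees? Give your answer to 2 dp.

Two edge vectors: Station 1→Station 2 = (268, 748, 498.7), Station 1→Station 3 = (-49, 734, 540.2).
Normal n = (Station 1→Station 2) × (Station 1→Station 3) = (38023.8, -169209.9, 233364).
So ∂z/∂E = −n_x/n_z = −0.16294 and ∂z/∂N = −n_y/n_z = 0.72509.
Gradient magnitude |∇z| = √(a² + b²) = √(0.02655 + 0.52576) = 0.74317.
True dip = arctan(0.74317) = 36.62°, dipping toward SSE (azimuth ≈ 167°).

36.62°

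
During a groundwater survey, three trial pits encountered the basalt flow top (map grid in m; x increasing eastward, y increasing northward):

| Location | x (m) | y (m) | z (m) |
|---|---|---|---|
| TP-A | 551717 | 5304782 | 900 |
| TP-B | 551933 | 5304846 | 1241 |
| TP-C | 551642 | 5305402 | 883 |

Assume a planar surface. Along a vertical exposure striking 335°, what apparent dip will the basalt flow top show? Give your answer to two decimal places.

26.76°

Let the plane be z = a·x + b·y + c.
TP-B−TP-A: 216a + 64b = 341;  TP-C−TP-A: −75a + 620b = −17.
Solving gives a = 1.53192, b = 0.15789.
Unit vector along 335° is (sin 335°, cos 335°) = (-0.4226, 0.9063).
Slope in that direction = a·(-0.4226) + b·(0.9063) = −0.50432.
Apparent dip = arctan|0.50432| = 26.76° (true dip is 57.0°, so apparent ≤ true as expected).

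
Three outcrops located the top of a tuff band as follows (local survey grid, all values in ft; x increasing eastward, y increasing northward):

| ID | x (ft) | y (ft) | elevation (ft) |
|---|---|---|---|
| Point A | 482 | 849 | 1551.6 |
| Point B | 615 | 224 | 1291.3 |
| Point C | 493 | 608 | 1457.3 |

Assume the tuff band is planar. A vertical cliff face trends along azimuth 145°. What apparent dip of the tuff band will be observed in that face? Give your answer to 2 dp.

Two edge vectors: Point A→Point B = (133, -625, -260.3), Point A→Point C = (11, -241, -94.3).
Normal n = (Point A→Point B) × (Point A→Point C) = (-3794.8, 9678.6, -25178).
So ∂z/∂x = −n_x/n_z = −0.15072 and ∂z/∂y = −n_y/n_z = 0.38441.
Unit vector along 145° is (sin 145°, cos 145°) = (0.5736, -0.8192).
Slope in that direction = a·(0.5736) + b·(-0.8192) = −0.40134.
Apparent dip = arctan|0.40134| = 21.87° (true dip is 22.4°, so apparent ≤ true as expected).

21.87°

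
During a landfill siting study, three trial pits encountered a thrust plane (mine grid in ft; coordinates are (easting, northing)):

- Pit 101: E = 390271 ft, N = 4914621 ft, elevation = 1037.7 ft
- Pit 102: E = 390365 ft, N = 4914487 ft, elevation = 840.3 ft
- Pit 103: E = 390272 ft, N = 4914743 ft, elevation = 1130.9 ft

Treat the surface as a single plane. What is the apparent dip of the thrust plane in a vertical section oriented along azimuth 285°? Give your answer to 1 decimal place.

Let the plane be z = a·E + b·N + c.
Pit 102−Pit 101: 94a − 134b = −197.4;  Pit 103−Pit 101: 1a + 122b = 93.2.
Solving gives a = −0.99931, b = 0.77213.
Unit vector along 285° is (sin 285°, cos 285°) = (-0.9659, 0.2588).
Slope in that direction = a·(-0.9659) + b·(0.2588) = 1.16510.
Apparent dip = arctan|1.16510| = 49.4° (true dip is 51.6°, so apparent ≤ true as expected).

49.4°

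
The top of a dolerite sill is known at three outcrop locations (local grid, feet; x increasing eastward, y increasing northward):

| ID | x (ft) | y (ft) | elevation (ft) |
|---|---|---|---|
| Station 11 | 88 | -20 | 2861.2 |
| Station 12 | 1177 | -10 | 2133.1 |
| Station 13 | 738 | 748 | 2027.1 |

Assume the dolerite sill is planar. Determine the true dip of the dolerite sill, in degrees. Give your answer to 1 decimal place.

40.2°

Two edge vectors: Station 11→Station 12 = (1089, 10, -728.1), Station 11→Station 13 = (650, 768, -834.1).
Normal n = (Station 11→Station 12) × (Station 11→Station 13) = (550839.8, 435069.9, 829852).
So ∂z/∂x = −n_x/n_z = −0.66378 and ∂z/∂y = −n_y/n_z = −0.52427.
Gradient magnitude |∇z| = √(a² + b²) = √(0.44060 + 0.27486) = 0.84585.
True dip = arctan(0.84585) = 40.2°, dipping toward NE (azimuth ≈ 052°).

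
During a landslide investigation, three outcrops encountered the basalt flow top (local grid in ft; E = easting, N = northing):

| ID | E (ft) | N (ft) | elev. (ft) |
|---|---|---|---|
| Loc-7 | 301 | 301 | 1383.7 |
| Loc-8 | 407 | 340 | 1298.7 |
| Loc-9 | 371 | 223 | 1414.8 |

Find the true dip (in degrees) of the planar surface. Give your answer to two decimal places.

44.26°

Two edge vectors: Loc-7→Loc-8 = (106, 39, -85), Loc-7→Loc-9 = (70, -78, 31.1).
Normal n = (Loc-7→Loc-8) × (Loc-7→Loc-9) = (-5417.1, -9246.6, -10998).
So ∂z/∂E = −n_x/n_z = −0.49255 and ∂z/∂N = −n_y/n_z = −0.84075.
Gradient magnitude |∇z| = √(a² + b²) = √(0.24261 + 0.70687) = 0.97441.
True dip = arctan(0.97441) = 44.26°, dipping toward NNE (azimuth ≈ 030°).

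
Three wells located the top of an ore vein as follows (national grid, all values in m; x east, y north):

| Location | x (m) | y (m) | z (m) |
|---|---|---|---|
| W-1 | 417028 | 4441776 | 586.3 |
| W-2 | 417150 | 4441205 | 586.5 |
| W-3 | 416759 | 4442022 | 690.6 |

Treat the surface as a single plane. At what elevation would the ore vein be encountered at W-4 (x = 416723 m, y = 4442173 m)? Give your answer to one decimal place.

692.3 m

Let the plane be z = a·x + b·y + c.
W-2−W-1: 122a − 571b = 0.2;  W-3−W-1: −269a + 246b = 104.3.
Solving gives a = −0.482287781, b = −0.103395988.
Then c = 586.3 − a·417028 − b·4441776 = 660975.63.
At (416723, 4442173): z = −200980.4 − 459302.9 + 660975.63 = 692.3 m.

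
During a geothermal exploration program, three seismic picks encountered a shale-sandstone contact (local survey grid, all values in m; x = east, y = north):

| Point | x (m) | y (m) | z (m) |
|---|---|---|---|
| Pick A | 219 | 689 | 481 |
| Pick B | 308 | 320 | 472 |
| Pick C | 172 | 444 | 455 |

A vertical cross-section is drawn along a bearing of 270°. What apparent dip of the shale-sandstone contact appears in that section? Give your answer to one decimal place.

10.7°

Let the plane be z = a·x + b·y + c.
Pick B−Pick A: 89a − 369b = −9;  Pick C−Pick A: −47a − 245b = −26.
Solving gives a = 0.18875, b = 0.06991.
Unit vector along 270° is (sin 270°, cos 270°) = (-1.0000, -0.0000).
Slope in that direction = a·(-1.0000) + b·(-0.0000) = −0.18875.
Apparent dip = arctan|0.18875| = 10.7° (true dip is 11.4°, so apparent ≤ true as expected).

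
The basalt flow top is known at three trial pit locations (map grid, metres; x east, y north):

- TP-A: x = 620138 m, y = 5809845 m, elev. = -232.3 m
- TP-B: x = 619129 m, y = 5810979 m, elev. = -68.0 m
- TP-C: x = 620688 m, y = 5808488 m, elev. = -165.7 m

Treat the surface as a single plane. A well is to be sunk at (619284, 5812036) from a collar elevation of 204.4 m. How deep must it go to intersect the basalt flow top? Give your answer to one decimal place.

557.9 m

Two edge vectors: TP-A→TP-B = (-1009, 1134, 164.3), TP-A→TP-C = (550, -1357, 66.6).
Normal n = (TP-A→TP-B) × (TP-A→TP-C) = (298479.5, 157564.4, 745513).
So ∂z/∂x = −n_x/n_z = −0.400367935 and ∂z/∂y = −n_y/n_z = −0.211350305.
Intercept c from TP-A: -232.3 + 248283.37 + 1227912.51 = 1475963.58.
At (619284, 5812036): z_contact = −247941.46 − 1228375.58 + 1475963.58 = -353.45 m.
Depth below ground = 204.4 − (-353.45) = 557.9 m.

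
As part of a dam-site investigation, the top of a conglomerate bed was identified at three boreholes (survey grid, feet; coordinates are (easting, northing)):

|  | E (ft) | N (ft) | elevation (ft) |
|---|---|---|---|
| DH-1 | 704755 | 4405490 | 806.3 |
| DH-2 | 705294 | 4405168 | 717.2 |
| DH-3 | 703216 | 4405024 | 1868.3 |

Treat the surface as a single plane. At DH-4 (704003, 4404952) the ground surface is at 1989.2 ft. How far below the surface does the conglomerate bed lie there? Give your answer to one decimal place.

Two edge vectors: DH-1→DH-2 = (539, -322, -89.1), DH-1→DH-3 = (-1539, -466, 1062).
Normal n = (DH-1→DH-2) × (DH-1→DH-3) = (-383484.6, -435293.1, -746732).
So ∂z/∂E = −n_x/n_z = −0.513550511 and ∂z/∂N = −n_y/n_z = −0.582930824.
Intercept c from DH-1: 806.3 + 361927.29 + 2568095.92 = 2930829.51.
At (704003, 4404952): z_contact = −361541.10 − 2567782.30 + 2930829.51 = 1506.11 ft.
Depth below ground = 1989.2 − 1506.11 = 483.1 ft.

483.1 ft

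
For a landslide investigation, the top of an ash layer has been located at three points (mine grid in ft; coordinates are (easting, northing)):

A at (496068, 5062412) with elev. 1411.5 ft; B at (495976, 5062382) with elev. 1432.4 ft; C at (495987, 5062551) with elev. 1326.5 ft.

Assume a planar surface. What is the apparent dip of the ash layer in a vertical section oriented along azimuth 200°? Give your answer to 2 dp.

30.77°

Let the plane be z = a·E + b·N + c.
B−A: −92a − 30b = 20.9;  C−A: −81a + 139b = −85.
Solving gives a = −0.02333, b = −0.62511.
Unit vector along 200° is (sin 200°, cos 200°) = (-0.3420, -0.9397).
Slope in that direction = a·(-0.3420) + b·(-0.9397) = 0.59539.
Apparent dip = arctan|0.59539| = 30.77° (true dip is 32.0°, so apparent ≤ true as expected).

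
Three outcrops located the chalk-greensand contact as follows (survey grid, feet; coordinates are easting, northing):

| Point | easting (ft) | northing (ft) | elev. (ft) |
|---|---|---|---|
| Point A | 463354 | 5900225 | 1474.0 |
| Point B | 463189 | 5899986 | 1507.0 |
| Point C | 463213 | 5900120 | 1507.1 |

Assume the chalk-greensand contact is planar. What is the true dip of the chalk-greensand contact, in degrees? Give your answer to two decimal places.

15.43°

Two edge vectors: Point A→Point B = (-165, -239, 33), Point A→Point C = (-141, -105, 33.1).
Normal n = (Point A→Point B) × (Point A→Point C) = (-4445.9, 808.5, -16374).
So ∂z/∂easting = −n_x/n_z = −0.27152 and ∂z/∂northing = −n_y/n_z = 0.04938.
Gradient magnitude |∇z| = √(a² + b²) = √(0.07372 + 0.00244) = 0.27598.
True dip = arctan(0.27598) = 15.43°, dipping toward E (azimuth ≈ 100°).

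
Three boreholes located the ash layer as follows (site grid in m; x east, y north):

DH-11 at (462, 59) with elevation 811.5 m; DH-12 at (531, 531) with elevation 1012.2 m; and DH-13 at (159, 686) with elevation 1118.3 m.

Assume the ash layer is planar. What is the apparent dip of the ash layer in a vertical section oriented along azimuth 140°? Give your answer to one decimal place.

Let the plane be z = a·x + b·y + c.
DH-12−DH-11: 69a + 472b = 200.7;  DH-13−DH-11: −303a + 627b = 306.8.
Solving gives a = −0.10184, b = 0.44010.
Unit vector along 140° is (sin 140°, cos 140°) = (0.6428, -0.7660).
Slope in that direction = a·(0.6428) + b·(-0.7660) = −0.40260.
Apparent dip = arctan|0.40260| = 21.9° (true dip is 24.3°, so apparent ≤ true as expected).

21.9°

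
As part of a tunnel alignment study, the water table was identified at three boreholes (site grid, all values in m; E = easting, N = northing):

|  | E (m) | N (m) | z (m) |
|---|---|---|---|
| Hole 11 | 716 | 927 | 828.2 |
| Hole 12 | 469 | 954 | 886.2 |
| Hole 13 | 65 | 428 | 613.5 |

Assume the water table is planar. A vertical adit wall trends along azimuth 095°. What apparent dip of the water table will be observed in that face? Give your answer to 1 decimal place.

12.4°

Let the plane be z = a·E + b·N + c.
Hole 12−Hole 11: −247a + 27b = 58;  Hole 13−Hole 11: −651a − 499b = −214.7.
Solving gives a = −0.16435, b = 0.64467.
Unit vector along 095° is (sin 95°, cos 95°) = (0.9962, -0.0872).
Slope in that direction = a·(0.9962) + b·(-0.0872) = −0.21991.
Apparent dip = arctan|0.21991| = 12.4° (true dip is 33.6°, so apparent ≤ true as expected).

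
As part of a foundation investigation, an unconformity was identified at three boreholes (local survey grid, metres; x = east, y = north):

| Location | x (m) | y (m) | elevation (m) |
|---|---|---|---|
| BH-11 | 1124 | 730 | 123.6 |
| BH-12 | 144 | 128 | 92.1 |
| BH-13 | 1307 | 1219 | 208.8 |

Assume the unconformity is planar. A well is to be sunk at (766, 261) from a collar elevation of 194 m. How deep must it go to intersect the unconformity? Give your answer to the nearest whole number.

134 m

Let the plane be z = a·x + b·y + c.
BH-12−BH-11: −980a − 602b = −31.5;  BH-13−BH-11: 183a + 489b = 85.2.
Solving gives a = −0.09724, b = 0.21062.
Then c = 123.6 − a·1124 − b·730 = 79.14.
At (766, 261): z_contact = −74.5 + 55.0 + 79.14 = 59.6 m.
Depth below ground = 194 − 59.6 = 134 m.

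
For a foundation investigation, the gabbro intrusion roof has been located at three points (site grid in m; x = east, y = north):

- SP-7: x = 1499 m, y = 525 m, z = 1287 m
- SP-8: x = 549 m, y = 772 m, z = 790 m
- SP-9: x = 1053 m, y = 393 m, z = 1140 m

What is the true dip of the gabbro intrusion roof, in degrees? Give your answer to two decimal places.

29.04°

Two edge vectors: SP-7→SP-8 = (-950, 247, -497), SP-7→SP-9 = (-446, -132, -147).
Normal n = (SP-7→SP-8) × (SP-7→SP-9) = (-101913, 82012, 235562).
So ∂z/∂x = −n_x/n_z = 0.43264 and ∂z/∂y = −n_y/n_z = −0.34815.
Gradient magnitude |∇z| = √(a² + b²) = √(0.18718 + 0.12121) = 0.55533.
True dip = arctan(0.55533) = 29.04°, dipping toward NW (azimuth ≈ 309°).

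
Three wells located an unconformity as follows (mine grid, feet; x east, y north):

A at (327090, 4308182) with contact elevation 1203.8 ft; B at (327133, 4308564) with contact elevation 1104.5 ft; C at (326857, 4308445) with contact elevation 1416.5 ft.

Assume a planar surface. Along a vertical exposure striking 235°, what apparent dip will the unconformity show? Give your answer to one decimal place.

Let the plane be z = a·x + b·y + c.
B−A: 43a + 382b = −99.3;  C−A: −233a + 263b = 212.7.
Solving gives a = −1.07030, b = −0.13947.
Unit vector along 235° is (sin 235°, cos 235°) = (-0.8192, -0.5736).
Slope in that direction = a·(-0.8192) + b·(-0.5736) = 0.95674.
Apparent dip = arctan|0.95674| = 43.7° (true dip is 47.2°, so apparent ≤ true as expected).

43.7°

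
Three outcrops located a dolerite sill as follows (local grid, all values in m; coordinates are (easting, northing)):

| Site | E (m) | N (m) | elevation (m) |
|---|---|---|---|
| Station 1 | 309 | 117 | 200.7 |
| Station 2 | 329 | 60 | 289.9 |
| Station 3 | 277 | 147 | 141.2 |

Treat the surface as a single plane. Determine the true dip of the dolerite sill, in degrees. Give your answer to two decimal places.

Two edge vectors: Station 1→Station 2 = (20, -57, 89.2), Station 1→Station 3 = (-32, 30, -59.5).
Normal n = (Station 1→Station 2) × (Station 1→Station 3) = (715.5, -1664.4, -1224).
So ∂z/∂E = −n_x/n_z = 0.58456 and ∂z/∂N = −n_y/n_z = −1.35980.
Gradient magnitude |∇z| = √(a² + b²) = √(0.34171 + 1.84907) = 1.48013.
True dip = arctan(1.48013) = 55.96°, dipping toward NNW (azimuth ≈ 337°).

55.96°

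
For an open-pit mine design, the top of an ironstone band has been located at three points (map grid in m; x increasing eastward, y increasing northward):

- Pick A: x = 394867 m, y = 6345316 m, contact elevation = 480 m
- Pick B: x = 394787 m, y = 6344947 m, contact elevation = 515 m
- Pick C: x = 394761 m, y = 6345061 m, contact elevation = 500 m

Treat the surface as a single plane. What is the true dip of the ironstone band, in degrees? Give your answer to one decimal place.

Two edge vectors: Pick A→Pick B = (-80, -369, 35), Pick A→Pick C = (-106, -255, 20).
Normal n = (Pick A→Pick B) × (Pick A→Pick C) = (1545, -2110, -18714).
So ∂z/∂x = −n_x/n_z = 0.08256 and ∂z/∂y = −n_y/n_z = −0.11275.
Gradient magnitude |∇z| = √(a² + b²) = √(0.00682 + 0.01271) = 0.13974.
True dip = arctan(0.13974) = 8.0°, dipping toward NW (azimuth ≈ 324°).

8.0°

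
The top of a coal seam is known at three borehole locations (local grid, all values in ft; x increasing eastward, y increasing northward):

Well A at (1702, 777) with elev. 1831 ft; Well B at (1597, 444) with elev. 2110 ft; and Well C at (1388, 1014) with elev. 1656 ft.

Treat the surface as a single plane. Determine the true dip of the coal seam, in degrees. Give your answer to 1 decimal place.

Two edge vectors: Well A→Well B = (-105, -333, 279), Well A→Well C = (-314, 237, -175).
Normal n = (Well A→Well B) × (Well A→Well C) = (-7848, -105981, -129447).
So ∂z/∂x = −n_x/n_z = −0.06063 and ∂z/∂y = −n_y/n_z = −0.81872.
Gradient magnitude |∇z| = √(a² + b²) = √(0.00368 + 0.67030) = 0.82096.
True dip = arctan(0.82096) = 39.4°, dipping toward N (azimuth ≈ 004°).

39.4°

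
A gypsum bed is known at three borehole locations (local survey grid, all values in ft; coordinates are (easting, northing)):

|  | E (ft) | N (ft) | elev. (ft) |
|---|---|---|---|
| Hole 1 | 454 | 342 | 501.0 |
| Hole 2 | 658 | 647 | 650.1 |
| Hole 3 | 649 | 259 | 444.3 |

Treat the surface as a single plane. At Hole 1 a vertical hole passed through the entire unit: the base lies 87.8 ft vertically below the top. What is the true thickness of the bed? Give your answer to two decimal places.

Two edge vectors: Hole 1→Hole 2 = (204, 305, 149.1), Hole 1→Hole 3 = (195, -83, -56.7).
Normal n = (Hole 1→Hole 2) × (Hole 1→Hole 3) = (-4918.2, 40641.3, -76407).
So ∂z/∂E = −n_x/n_z = −0.06437 and ∂z/∂N = −n_y/n_z = 0.53191.
|∇z| = √(a²+b²) = 0.53579, so dip δ = arctan(0.53579) = 28.18°.
True thickness = vertical thickness × cos δ = 87.8 × cos 28.18° = 77.39 ft.

77.39 ft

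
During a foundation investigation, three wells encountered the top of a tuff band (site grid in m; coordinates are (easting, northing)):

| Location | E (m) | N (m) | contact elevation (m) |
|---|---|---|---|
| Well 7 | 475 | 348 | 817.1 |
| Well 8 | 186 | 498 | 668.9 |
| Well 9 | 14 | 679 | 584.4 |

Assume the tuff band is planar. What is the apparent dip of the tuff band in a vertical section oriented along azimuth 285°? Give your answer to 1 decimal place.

Let the plane be z = a·E + b·N + c.
Well 8−Well 7: −289a + 150b = −148.2;  Well 9−Well 7: −461a + 331b = −232.7.
Solving gives a = 0.53375, b = 0.04036.
Unit vector along 285° is (sin 285°, cos 285°) = (-0.9659, 0.2588).
Slope in that direction = a·(-0.9659) + b·(0.2588) = −0.50512.
Apparent dip = arctan|0.50512| = 26.8° (true dip is 28.2°, so apparent ≤ true as expected).

26.8°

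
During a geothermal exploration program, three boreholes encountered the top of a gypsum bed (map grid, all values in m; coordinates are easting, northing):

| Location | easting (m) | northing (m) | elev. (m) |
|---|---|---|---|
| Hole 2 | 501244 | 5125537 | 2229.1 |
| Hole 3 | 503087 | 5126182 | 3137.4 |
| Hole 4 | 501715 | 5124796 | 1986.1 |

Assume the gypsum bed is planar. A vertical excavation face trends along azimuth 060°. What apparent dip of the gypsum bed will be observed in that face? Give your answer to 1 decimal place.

27.9°

Two edge vectors: Hole 2→Hole 3 = (1843, 645, 908.3), Hole 2→Hole 4 = (471, -741, -243).
Normal n = (Hole 2→Hole 3) × (Hole 2→Hole 4) = (516315.3, 875658.3, -1669458).
So ∂z/∂easting = −n_x/n_z = 0.30927 and ∂z/∂northing = −n_y/n_z = 0.52452.
Unit vector along 060° is (sin 60°, cos 60°) = (0.8660, 0.5000).
Slope in that direction = a·(0.8660) + b·(0.5000) = 0.53009.
Apparent dip = arctan|0.53009| = 27.9° (true dip is 31.3°, so apparent ≤ true as expected).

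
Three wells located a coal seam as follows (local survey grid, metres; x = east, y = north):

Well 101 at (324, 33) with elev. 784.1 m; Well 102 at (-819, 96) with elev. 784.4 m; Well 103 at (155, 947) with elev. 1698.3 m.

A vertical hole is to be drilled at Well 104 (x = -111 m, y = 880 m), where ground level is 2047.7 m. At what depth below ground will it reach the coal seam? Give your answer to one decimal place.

431.8 m

Two edge vectors: Well 101→Well 102 = (-1143, 63, 0.3), Well 101→Well 103 = (-169, 914, 914.2).
Normal n = (Well 101→Well 102) × (Well 101→Well 103) = (57320.4, 1044879.9, -1034055).
So ∂z/∂x = −n_x/n_z = 0.05543 and ∂z/∂y = −n_y/n_z = 1.01047.
Intercept c from Well 101: 784.1 − 17.96 − 33.35 = 732.79.
At (-111, 880): z_contact = −6.15 + 889.21 + 732.79 = 1615.85 m.
Depth below ground = 2047.7 − 1615.85 = 431.8 m.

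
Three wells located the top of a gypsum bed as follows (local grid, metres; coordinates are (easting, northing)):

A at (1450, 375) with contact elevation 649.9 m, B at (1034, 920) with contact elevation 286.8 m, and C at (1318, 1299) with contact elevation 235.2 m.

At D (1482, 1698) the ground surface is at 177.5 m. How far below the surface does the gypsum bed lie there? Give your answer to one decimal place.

Let the plane be z = a·E + b·N + c.
B−A: −416a + 545b = −363.1;  C−A: −132a + 924b = −414.7.
Solving gives a = 0.350440, b = −0.398747.
Then c = 649.9 − a·1450 − b·375 = 291.29.
At (1482, 1698): z_contact = 519.35 − 677.07 + 291.29 = 133.57 m.
Depth below ground = 177.5 − 133.57 = 43.9 m.

43.9 m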